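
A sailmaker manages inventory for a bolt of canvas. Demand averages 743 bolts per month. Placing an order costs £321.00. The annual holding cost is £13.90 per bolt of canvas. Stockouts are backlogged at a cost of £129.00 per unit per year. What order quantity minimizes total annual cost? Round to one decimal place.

Q* ≈ 675.4 bolts

Annual demand D = 743 × 12 = 8,916.
With planned backorders, Q* = √(2DS/H) · √((H+B)/B).
√(2DS/H) = √(2 × 8,916 × 321 / 13.9) = 641.719.
√((H+B)/B) = √((13.9+129)/129) = 1.0525.
Q* ≈ 675.408.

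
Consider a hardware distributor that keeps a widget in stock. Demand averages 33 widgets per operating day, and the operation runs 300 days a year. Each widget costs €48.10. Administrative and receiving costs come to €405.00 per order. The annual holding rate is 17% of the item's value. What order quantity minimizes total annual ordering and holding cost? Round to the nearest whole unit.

Q* ≈ 990 widgets

Annual demand D = 33 × 300 = 9,900.
Holding cost H = 0.17 × €48.10 = €8.1770 per unit per year.
EOQ = √(2DS / H) = √(2 × 9,900 × 405 / 8.177).
= √(8,019,000 / 8.177) = √980,677.5101 ≈ 990.292.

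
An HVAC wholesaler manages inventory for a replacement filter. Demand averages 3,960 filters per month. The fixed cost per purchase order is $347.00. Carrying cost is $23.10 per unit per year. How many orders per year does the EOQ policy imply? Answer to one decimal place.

N ≈ 39.8 orders per year

Annual demand D = 3,960 × 12 = 47,520.
EOQ = √(2DS/H) = √(2 × 47,520 × 347 / 23.1) ≈ 1194.85.
Orders per year = D / Q* = 47,520 / 1194.85 ≈ 39.771.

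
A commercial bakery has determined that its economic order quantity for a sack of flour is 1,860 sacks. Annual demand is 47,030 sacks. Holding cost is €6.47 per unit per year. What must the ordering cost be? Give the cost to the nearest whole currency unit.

The basic EOQ model gives Q* = √(2DS/H); rearrange for the unknown.
From Q* = √(2DS/H): S = Q*²H / (2D) = 1,860² × 6.47 / (2 × 47,030) = 237.9716.

S ≈ €238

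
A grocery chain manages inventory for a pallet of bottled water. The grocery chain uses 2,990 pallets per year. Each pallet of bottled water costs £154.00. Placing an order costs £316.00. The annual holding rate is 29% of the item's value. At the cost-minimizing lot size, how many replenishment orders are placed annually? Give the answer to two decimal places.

Holding cost H = 0.29 × £154.00 = £44.6600 per unit per year.
EOQ = √(2DS/H) = √(2 × 2,990 × 316 / 44.66) ≈ 205.70.
Orders per year = D / Q* = 2,990 / 205.70 ≈ 14.536.

N ≈ 14.54 orders per year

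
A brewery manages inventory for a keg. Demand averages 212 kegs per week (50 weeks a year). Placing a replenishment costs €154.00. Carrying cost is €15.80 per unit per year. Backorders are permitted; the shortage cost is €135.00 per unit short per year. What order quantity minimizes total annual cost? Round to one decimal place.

Q* ≈ 480.4 kegs

Annual demand D = 212 × 50 = 10,600.
With planned backorders, Q* = √(2DS/H) · √((H+B)/B).
√(2DS/H) = √(2 × 10,600 × 154 / 15.8) = 454.569.
√((H+B)/B) = √((15.8+135)/135) = 1.0569.
Q* ≈ 480.434.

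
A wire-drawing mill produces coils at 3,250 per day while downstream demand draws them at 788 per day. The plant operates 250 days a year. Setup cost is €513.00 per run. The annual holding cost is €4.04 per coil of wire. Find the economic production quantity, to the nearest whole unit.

Annual demand D = 788 × 250 = 197,000.
Production build-up factor (1 − d/p) = 1 − 788/3,250 = 0.7575.
Q* = √(2DS / (H(1 − d/p))) = √(2 × 197,000 × 513 / (4.04 × 0.7575)).
= √(202,122,000 / 3.0605) ≈ 8126.691.

Q* ≈ 8,127 coils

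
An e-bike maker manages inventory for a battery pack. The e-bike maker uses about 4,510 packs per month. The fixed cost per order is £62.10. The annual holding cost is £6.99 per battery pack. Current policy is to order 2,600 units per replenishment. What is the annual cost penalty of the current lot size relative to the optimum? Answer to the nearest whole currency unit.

Annual demand D = 4,510 × 12 = 54,120.
EOQ = √(2DS/H) = √(2 × 54,120 × 62.1 / 6.99) ≈ 980.62.
Cost at Q* = (D/Q*)S + (Q*/2)H = √(2DSH) ≈ £6,854.54.
Cost at Q = 2,600: (54,120/2,600)×62.1 + (2,600/2)×6.99 = £1,292.64 + £9,087.00 = £10,379.64.
Excess = £10,379.64 − £6,854.54 = £3,525.10.

Extra cost ≈ £3,525 per year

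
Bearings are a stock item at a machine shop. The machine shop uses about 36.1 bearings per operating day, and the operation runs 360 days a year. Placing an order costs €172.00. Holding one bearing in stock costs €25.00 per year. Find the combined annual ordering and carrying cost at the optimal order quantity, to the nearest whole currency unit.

Annual demand D = 36.1 × 360 = 12,996.
EOQ = √(2DS/H) = √(2 × 12,996 × 172 / 25) ≈ 422.88.
At the optimum the two cost components are equal, so total cost = 2·(Q*/2)H = Q*·H.
Minimum total = √(2DSH) = √(2 × 12,996 × 172 × 25) ≈ 10571.925.

TC* ≈ €10,572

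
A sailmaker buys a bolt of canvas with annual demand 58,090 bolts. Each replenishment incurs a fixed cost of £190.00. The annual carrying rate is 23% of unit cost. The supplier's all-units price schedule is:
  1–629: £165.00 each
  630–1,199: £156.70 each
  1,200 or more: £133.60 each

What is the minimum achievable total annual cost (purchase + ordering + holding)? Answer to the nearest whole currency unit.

Holding cost per unit per year at price C is H = 0.23·C.
Candidates are each tier's EOQ (if it falls in that tier) and each price-break quantity.
Tier 1 (£165.00): EOQ = 762.7 exceeds tier's upper bound 629, so this tier is dominated.
EOQ at £156.70 = 782.6 (feasible in tier 2): TC = 58,090×£156.70 + (58,090/782.6)×190 + (782.6/2)×0.23×£156.70 = £9,130,908.96.
EOQ at £133.60 = 847.6 < 1200, so use break Q=1200: TC = 58,090×£133.60 + (58,090/1200.0)×190 + (1200.0/2)×0.23×£133.60 = £7,788,458.38.
Lowest total cost among the candidates is at Q = 1200.0.

TC* ≈ £7,788,458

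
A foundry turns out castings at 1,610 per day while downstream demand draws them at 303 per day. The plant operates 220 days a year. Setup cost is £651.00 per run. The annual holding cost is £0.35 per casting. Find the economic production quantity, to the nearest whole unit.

Annual demand D = 303 × 220 = 66,660.
Production build-up factor (1 − d/p) = 1 − 303/1,610 = 0.8118.
Q* = √(2DS / (H(1 − d/p))) = √(2 × 66,660 × 651 / (0.35 × 0.8118)).
= √(86,791,320 / 0.2841) ≈ 17477.498.

Q* ≈ 17,477 castings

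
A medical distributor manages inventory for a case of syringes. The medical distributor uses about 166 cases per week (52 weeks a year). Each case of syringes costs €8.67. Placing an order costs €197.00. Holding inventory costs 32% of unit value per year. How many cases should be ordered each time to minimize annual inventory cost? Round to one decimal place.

Annual demand D = 166 × 52 = 8,632.
Holding cost H = 0.32 × €8.67 = €2.7744 per unit per year.
EOQ = √(2DS / H) = √(2 × 8,632 × 197 / 2.7744).
= √(3,401,008 / 2.7744) = √1,225,853.5179 ≈ 1107.183.

Q* ≈ 1,107.2 cases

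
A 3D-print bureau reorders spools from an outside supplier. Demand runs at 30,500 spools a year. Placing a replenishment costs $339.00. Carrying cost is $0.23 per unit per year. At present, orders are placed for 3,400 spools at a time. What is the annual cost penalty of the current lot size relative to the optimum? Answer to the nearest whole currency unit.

EOQ = √(2DS/H) = √(2 × 30,500 × 339 / 0.23) ≈ 9482.02.
Cost at Q* = (D/Q*)S + (Q*/2)H = √(2DSH) ≈ $2,180.86.
Cost at Q = 3,400: (30,500/3,400)×339 + (3,400/2)×0.23 = $3,041.03 + $391.00 = $3,432.03.
Excess = $3,432.03 − $2,180.86 = $1,251.16.

Extra cost ≈ $1,251 per year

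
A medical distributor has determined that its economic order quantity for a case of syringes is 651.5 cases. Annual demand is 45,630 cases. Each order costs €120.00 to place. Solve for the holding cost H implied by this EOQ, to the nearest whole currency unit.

Squaring Q* = √(2DS/H) gives Q*² = 2DS/H.
From Q* = √(2DS/H): H = 2DS / Q*² = 2 × 45,630 × 120 / 651.5² = 25.8008.

H ≈ €26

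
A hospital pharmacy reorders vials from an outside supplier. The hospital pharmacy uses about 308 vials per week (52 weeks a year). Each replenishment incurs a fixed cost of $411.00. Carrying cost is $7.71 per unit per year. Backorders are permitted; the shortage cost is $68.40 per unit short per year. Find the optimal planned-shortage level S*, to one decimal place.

S* ≈ 139.6 vials

Annual demand D = 308 × 52 = 16,016.
With planned backorders, Q* = √(2DS/H) · √((H+B)/B).
√(2DS/H) = √(2 × 16,016 × 411 / 7.71) = 1306.730.
√((H+B)/B) = √((7.71+68.4)/68.4) = 1.0549.
Q* ≈ 1378.410.
S* = Q* · H/(H+B) = 1378.410 × 7.71/76.11 ≈ 139.634.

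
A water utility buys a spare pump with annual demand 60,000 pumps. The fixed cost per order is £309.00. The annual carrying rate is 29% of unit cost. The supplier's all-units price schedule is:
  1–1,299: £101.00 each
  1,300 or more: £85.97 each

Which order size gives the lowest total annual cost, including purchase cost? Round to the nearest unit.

Holding cost per unit per year at price C is H = 0.29·C.
Candidates are each tier's EOQ (if it falls in that tier) and each price-break quantity.
EOQ at £101.00 = 1125.1 (feasible in tier 1): TC = 60,000×£101.00 + (60,000/1125.1)×309 + (1125.1/2)×0.29×£101.00 = £6,092,955.62.
EOQ at £85.97 = 1219.5 < 1300, so use break Q=1300: TC = 60,000×£85.97 + (60,000/1300.0)×309 + (1300.0/2)×0.29×£85.97 = £5,188,666.88.
Lowest total cost is £5,188,666.88 at Q = 1300.0.

Q* ≈ 1,300 pumps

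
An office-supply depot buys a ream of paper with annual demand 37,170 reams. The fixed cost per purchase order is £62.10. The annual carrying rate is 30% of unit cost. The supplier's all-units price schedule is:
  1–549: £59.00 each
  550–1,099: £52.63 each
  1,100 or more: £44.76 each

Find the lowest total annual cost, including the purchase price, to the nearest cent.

Holding cost per unit per year at price C is H = 0.30·C.
Candidates are each tier's EOQ (if it falls in that tier) and each price-break quantity.
EOQ at £59.00 = 510.7 (feasible in tier 1): TC = 37,170×£59.00 + (37,170/510.7)×62.1 + (510.7/2)×0.30×£59.00 = £2,202,069.49.
EOQ at £52.63 = 540.7 < 550, so use break Q=550: TC = 37,170×£52.63 + (37,170/550.0)×62.1 + (550.0/2)×0.30×£52.63 = £1,964,795.91.
EOQ at £44.76 = 586.3 < 1100, so use break Q=1100: TC = 37,170×£44.76 + (37,170/1100.0)×62.1 + (1100.0/2)×0.30×£44.76 = £1,673,213.02.
Lowest total cost among the candidates is at Q = 1100.0.

TC* ≈ £1,673,213.02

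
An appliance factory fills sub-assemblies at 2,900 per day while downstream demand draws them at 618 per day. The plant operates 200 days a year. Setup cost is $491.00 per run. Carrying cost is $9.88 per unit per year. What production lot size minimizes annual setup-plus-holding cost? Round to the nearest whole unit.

Annual demand D = 618 × 200 = 123,600.
Production build-up factor (1 − d/p) = 1 − 618/2,900 = 0.7869.
Q* = √(2DS / (H(1 − d/p))) = √(2 × 123,600 × 491 / (9.88 × 0.7869)).
= √(121,375,200 / 7.7745) ≈ 3951.188.

Q* ≈ 3,951 sub-assemblies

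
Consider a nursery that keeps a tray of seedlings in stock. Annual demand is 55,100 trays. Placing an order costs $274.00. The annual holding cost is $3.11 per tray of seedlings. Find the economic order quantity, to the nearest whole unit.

EOQ = √(2DS / H) = √(2 × 55,100 × 274 / 3.11).
= √(30,194,800 / 3.11) = √9,708,938.9068 ≈ 3115.917.

Q* ≈ 3,116 trays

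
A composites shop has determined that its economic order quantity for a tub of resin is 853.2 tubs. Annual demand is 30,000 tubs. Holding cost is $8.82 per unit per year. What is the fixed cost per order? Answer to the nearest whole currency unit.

S ≈ $107

Invert the EOQ relation Q*² = 2DS/H.
From Q* = √(2DS/H): S = Q*²H / (2D) = 853.2² × 8.82 / (2 × 30,000) = 107.0087.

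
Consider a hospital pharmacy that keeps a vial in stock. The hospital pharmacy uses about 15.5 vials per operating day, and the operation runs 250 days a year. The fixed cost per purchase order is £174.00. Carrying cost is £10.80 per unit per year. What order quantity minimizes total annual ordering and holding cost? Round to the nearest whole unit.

Q* ≈ 353 vials

Annual demand D = 15.5 × 250 = 3,875.
EOQ = √(2DS / H) = √(2 × 3,875 × 174 / 10.8).
= √(1,348,500 / 10.8) = √124,861.1111 ≈ 353.357.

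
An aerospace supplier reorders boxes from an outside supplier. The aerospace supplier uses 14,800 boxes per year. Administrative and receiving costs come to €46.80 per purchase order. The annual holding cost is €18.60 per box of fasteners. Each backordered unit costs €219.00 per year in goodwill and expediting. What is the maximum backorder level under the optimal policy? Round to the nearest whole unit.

S* ≈ 22 boxes

With planned backorders, Q* = √(2DS/H) · √((H+B)/B).
√(2DS/H) = √(2 × 14,800 × 46.8 / 18.6) = 272.906.
√((H+B)/B) = √((18.6+219)/219) = 1.0416.
Q* ≈ 284.259.
S* = Q* · H/(H+B) = 284.259 × 18.6/237.6 ≈ 22.253.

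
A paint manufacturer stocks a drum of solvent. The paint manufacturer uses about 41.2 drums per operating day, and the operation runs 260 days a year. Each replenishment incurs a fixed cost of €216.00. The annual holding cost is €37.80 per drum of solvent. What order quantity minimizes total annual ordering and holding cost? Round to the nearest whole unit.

Annual demand D = 41.2 × 260 = 10,712.
EOQ = √(2DS / H) = √(2 × 10,712 × 216 / 37.8).
= √(4,627,584 / 37.8) = √122,422.8571 ≈ 349.890.

Q* ≈ 350 drums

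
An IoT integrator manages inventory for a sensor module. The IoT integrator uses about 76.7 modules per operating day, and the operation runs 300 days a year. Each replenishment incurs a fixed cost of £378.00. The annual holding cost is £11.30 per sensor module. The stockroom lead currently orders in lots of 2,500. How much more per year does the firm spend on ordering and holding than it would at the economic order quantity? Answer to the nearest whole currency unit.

Annual demand D = 76.7 × 300 = 23,010.
EOQ = √(2DS/H) = √(2 × 23,010 × 378 / 11.3) ≈ 1240.74.
Cost at Q* = (D/Q*)S + (Q*/2)H = √(2DSH) ≈ £14,020.34.
Cost at Q = 2,500: (23,010/2,500)×378 + (2,500/2)×11.3 = £3,479.11 + £14,125.00 = £17,604.11.
Excess = £17,604.11 − £14,020.34 = £3,583.78.

Extra cost ≈ £3,584 per year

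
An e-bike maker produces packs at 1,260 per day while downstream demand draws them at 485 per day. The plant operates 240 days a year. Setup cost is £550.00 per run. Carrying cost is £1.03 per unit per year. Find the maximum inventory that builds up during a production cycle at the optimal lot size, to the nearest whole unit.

Annual demand D = 485 × 240 = 116,400.
Production build-up factor (1 − d/p) = 1 − 485/1,260 = 0.6151.
Q* = √(2DS / (H(1 − d/p))) = √(2 × 116,400 × 550 / (1.03 × 0.6151)).
= √(128,040,000 / 0.6335) ≈ 14216.368.
Maximum inventory = Q*(1 − d/p) = 14216.368 × 0.6151 ≈ 8744.194.

I_max ≈ 8,744 packs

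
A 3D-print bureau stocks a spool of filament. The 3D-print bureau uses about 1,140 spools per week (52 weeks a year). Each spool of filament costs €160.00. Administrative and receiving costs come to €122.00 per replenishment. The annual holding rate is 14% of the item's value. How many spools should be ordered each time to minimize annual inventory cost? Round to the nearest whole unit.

Q* ≈ 804 spools

Annual demand D = 1,140 × 52 = 59,280.
Holding cost H = 0.14 × €160.00 = €22.4000 per unit per year.
EOQ = √(2DS / H) = √(2 × 59,280 × 122 / 22.4).
= √(14,464,320 / 22.4) = √645,728.5714 ≈ 803.572.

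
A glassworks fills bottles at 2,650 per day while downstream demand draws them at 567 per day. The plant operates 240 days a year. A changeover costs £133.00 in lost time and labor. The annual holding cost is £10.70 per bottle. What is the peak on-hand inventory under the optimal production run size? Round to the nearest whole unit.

Annual demand D = 567 × 240 = 136,080.
Production build-up factor (1 − d/p) = 1 − 567/2,650 = 0.7860.
Q* = √(2DS / (H(1 − d/p))) = √(2 × 136,080 × 133 / (10.7 × 0.7860)).
= √(36,197,280 / 8.4106) ≈ 2074.552.
Maximum inventory = Q*(1 − d/p) = 2074.552 × 0.7860 ≈ 1630.676.

I_max ≈ 1,631 bottles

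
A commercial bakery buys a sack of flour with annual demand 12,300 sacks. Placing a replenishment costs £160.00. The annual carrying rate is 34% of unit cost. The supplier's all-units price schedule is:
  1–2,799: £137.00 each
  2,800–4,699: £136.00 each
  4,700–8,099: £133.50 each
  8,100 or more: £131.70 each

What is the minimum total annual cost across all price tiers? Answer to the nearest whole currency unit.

Holding cost per unit per year at price C is H = 0.34·C.
Evaluate total cost at each tier's feasible EOQ or, if the EOQ is below the tier, at the tier's minimum quantity.
EOQ at £137.00 = 290.7 (feasible in tier 1): TC = 12,300×£137.00 + (12,300/290.7)×160 + (290.7/2)×0.34×£137.00 = £1,698,640.27.
EOQ at £136.00 = 291.8 < 2800, so use break Q=2800: TC = 12,300×£136.00 + (12,300/2800.0)×160 + (2800.0/2)×0.34×£136.00 = £1,738,238.86.
EOQ at £133.50 = 294.5 < 4700, so use break Q=4700: TC = 12,300×£133.50 + (12,300/4700.0)×160 + (4700.0/2)×0.34×£133.50 = £1,749,135.22.
EOQ at £131.70 = 296.5 < 8100, so use break Q=8100: TC = 12,300×£131.70 + (12,300/8100.0)×160 + (8100.0/2)×0.34×£131.70 = £1,801,503.86.
Lowest total cost among the candidates is at Q = 290.7.

TC* ≈ £1,698,640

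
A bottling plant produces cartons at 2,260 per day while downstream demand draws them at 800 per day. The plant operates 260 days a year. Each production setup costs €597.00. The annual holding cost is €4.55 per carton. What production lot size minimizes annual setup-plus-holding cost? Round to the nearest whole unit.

Q* ≈ 9,192 cartons

Annual demand D = 800 × 260 = 208,000.
Production build-up factor (1 − d/p) = 1 − 800/2,260 = 0.6460.
Q* = √(2DS / (H(1 − d/p))) = √(2 × 208,000 × 597 / (4.55 × 0.6460)).
= √(248,352,000 / 2.9394) ≈ 9191.913.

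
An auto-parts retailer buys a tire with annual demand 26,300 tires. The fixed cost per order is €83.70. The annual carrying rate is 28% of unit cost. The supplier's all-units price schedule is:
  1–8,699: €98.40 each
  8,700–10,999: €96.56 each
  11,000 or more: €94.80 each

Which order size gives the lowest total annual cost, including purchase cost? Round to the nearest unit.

Holding cost per unit per year at price C is H = 0.28·C.
Candidates are each tier's EOQ (if it falls in that tier) and each price-break quantity.
EOQ at €98.40 = 399.7 (feasible in tier 1): TC = 26,300×€98.40 + (26,300/399.7)×83.7 + (399.7/2)×0.28×€98.40 = €2,598,933.67.
EOQ at €96.56 = 403.5 < 8700, so use break Q=8700: TC = 26,300×€96.56 + (26,300/8700.0)×83.7 + (8700.0/2)×0.28×€96.56 = €2,657,391.10.
EOQ at €94.80 = 407.3 < 11000, so use break Q=11000: TC = 26,300×€94.80 + (26,300/11000.0)×83.7 + (11000.0/2)×0.28×€94.80 = €2,639,432.12.
Lowest total cost is €2,598,933.67 at Q = 399.7.

Q* ≈ 400 tires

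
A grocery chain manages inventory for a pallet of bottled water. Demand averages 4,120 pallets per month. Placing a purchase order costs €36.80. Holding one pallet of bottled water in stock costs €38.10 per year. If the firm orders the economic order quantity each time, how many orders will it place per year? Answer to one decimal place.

Annual demand D = 4,120 × 12 = 49,440.
The optimal lot size = √(2DS/H) = √(2 × 49,440 × 36.8 / 38.1) ≈ 309.04.
Orders per year = D / Q* = 49,440 / 309.04 ≈ 159.979.

N ≈ 160.0 orders per year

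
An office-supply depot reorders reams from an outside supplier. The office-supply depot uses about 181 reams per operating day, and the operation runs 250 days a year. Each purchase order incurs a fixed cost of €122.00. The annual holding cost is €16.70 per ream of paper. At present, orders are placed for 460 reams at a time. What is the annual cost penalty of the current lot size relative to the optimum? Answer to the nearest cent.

Extra cost ≈ €2,263.25 per year

Annual demand D = 181 × 250 = 45,250.
EOQ = √(2DS/H) = √(2 × 45,250 × 122 / 16.7) ≈ 813.10.
Cost at Q* = (D/Q*)S + (Q*/2)H = √(2DSH) ≈ €13,578.83.
Cost at Q = 460: (45,250/460)×122 + (460/2)×16.7 = €12,001.09 + €3,841.00 = €15,842.09.
Excess = €15,842.09 − €13,578.83 = €2,263.25.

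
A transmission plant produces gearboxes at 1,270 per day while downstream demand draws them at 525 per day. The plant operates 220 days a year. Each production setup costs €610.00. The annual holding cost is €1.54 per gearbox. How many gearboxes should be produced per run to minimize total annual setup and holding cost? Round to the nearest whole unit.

Annual demand D = 525 × 220 = 115,500.
Production build-up factor (1 − d/p) = 1 − 525/1,270 = 0.5866.
Q* = √(2DS / (H(1 − d/p))) = √(2 × 115,500 × 610 / (1.54 × 0.5866)).
= √(140,910,000 / 0.9034) ≈ 12489.190.

Q* ≈ 12,489 gearboxes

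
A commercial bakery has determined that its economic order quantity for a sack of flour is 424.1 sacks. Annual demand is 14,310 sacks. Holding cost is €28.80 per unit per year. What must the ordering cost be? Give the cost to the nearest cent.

S ≈ €180.99

The basic EOQ model gives Q* = √(2DS/H); rearrange for the unknown.
From Q* = √(2DS/H): S = Q*²H / (2D) = 424.1² × 28.8 / (2 × 14,310) = 180.9920.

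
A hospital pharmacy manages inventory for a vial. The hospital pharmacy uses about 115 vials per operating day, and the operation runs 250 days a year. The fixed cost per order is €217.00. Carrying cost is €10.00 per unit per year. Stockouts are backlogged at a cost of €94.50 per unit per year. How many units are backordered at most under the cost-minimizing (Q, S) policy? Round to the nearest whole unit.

S* ≈ 112 vials

Annual demand D = 115 × 250 = 28,750.
With planned backorders, Q* = √(2DS/H) · √((H+B)/B).
√(2DS/H) = √(2 × 28,750 × 217 / 10) = 1117.027.
√((H+B)/B) = √((10+94.5)/94.5) = 1.0516.
Q* ≈ 1174.643.
S* = Q* · H/(H+B) = 1174.643 × 10/104.5 ≈ 112.406.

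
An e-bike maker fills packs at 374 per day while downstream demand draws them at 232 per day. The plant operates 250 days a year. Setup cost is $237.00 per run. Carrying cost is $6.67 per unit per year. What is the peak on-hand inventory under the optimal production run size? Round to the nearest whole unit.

I_max ≈ 1,251 packs

Annual demand D = 232 × 250 = 58,000.
Production build-up factor (1 − d/p) = 1 − 232/374 = 0.3797.
Q* = √(2DS / (H(1 − d/p))) = √(2 × 58,000 × 237 / (6.67 × 0.3797)).
= √(27,492,000 / 2.5325) ≈ 3294.821.
Maximum inventory = Q*(1 − d/p) = 3294.821 × 0.3797 ≈ 1250.975.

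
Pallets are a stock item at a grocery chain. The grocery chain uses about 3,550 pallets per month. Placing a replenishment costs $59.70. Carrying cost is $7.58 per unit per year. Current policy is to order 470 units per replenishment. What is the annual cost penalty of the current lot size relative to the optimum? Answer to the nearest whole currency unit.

Annual demand D = 3,550 × 12 = 42,600.
EOQ = √(2DS/H) = √(2 × 42,600 × 59.7 / 7.58) ≈ 819.17.
Cost at Q* = (D/Q*)S + (Q*/2)H = √(2DSH) ≈ $6,209.28.
Cost at Q = 470: (42,600/470)×59.7 + (470/2)×7.58 = $5,411.11 + $1,781.30 = $7,192.41.
Excess = $7,192.41 − $6,209.28 = $983.12.

Extra cost ≈ $983 per year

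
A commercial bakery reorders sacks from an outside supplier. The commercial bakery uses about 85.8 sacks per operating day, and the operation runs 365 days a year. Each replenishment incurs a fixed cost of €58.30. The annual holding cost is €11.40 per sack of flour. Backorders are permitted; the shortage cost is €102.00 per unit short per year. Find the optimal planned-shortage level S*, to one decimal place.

Annual demand D = 85.8 × 365 = 31,317.
With planned backorders, Q* = √(2DS/H) · √((H+B)/B).
√(2DS/H) = √(2 × 31,317 × 58.3 / 11.4) = 565.962.
√((H+B)/B) = √((11.4+102)/102) = 1.0544.
Q* ≈ 596.751.
S* = Q* · H/(H+B) = 596.751 × 11.4/113.4 ≈ 59.991.

S* ≈ 60.0 sacks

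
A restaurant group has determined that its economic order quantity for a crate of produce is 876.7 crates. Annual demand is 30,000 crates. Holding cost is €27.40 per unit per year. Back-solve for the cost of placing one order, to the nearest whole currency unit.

S ≈ €351

The basic EOQ model gives Q* = √(2DS/H); rearrange for the unknown.
From Q* = √(2DS/H): S = Q*²H / (2D) = 876.7² × 27.4 / (2 × 30,000) = 350.9953.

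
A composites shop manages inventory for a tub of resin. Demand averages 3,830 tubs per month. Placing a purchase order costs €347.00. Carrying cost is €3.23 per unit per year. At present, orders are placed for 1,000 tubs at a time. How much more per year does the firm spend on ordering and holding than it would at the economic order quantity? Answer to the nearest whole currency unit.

Annual demand D = 3,830 × 12 = 45,960.
EOQ = √(2DS/H) = √(2 × 45,960 × 347 / 3.23) ≈ 3142.45.
Cost at Q* = (D/Q*)S + (Q*/2)H = √(2DSH) ≈ €10,150.12.
Cost at Q = 1,000: (45,960/1,000)×347 + (1,000/2)×3.23 = €15,948.12 + €1,615.00 = €17,563.12.
Excess = €17,563.12 − €10,150.12 = €7,413.00.

Extra cost ≈ €7,413 per year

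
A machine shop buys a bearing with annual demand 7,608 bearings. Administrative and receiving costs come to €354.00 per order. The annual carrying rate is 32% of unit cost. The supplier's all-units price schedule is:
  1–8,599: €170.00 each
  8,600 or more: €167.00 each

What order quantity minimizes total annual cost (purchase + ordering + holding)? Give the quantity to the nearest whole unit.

Holding cost per unit per year at price C is H = 0.32·C.
Candidates are each tier's EOQ (if it falls in that tier) and each price-break quantity.
EOQ at €170.00 = 314.7 (feasible in tier 1): TC = 7,608×€170.00 + (7,608/314.7)×354 + (314.7/2)×0.32×€170.00 = €1,310,477.93.
EOQ at €167.00 = 317.5 < 8600, so use break Q=8600: TC = 7,608×€167.00 + (7,608/8600.0)×354 + (8600.0/2)×0.32×€167.00 = €1,500,641.17.
Lowest total cost is €1,310,477.93 at Q = 314.7.

Q* ≈ 315 bearings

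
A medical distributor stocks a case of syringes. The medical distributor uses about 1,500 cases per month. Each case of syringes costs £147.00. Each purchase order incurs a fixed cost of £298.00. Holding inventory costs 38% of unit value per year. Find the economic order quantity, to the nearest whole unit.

Annual demand D = 1,500 × 12 = 18,000.
Holding cost H = 0.38 × £147.00 = £55.8600 per unit per year.
EOQ = √(2DS / H) = √(2 × 18,000 × 298 / 55.86).
= √(10,728,000 / 55.86) = √192,051.5575 ≈ 438.237.

Q* ≈ 438 cases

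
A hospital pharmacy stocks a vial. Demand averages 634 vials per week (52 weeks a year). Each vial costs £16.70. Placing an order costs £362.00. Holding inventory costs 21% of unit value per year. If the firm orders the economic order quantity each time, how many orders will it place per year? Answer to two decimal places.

Annual demand D = 634 × 52 = 32,968.
Holding cost H = 0.21 × £16.70 = £3.5070 per unit per year.
The optimal lot size = √(2DS/H) = √(2 × 32,968 × 362 / 3.507) ≈ 2608.84.
Orders per year = D / Q* = 32,968 / 2608.84 ≈ 12.637.

N ≈ 12.64 orders per year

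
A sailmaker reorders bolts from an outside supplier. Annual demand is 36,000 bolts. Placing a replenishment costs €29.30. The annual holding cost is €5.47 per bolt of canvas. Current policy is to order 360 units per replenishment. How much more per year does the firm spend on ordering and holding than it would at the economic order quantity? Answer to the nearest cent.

Extra cost ≈ €517.61 per year

EOQ = √(2DS/H) = √(2 × 36,000 × 29.3 / 5.47) ≈ 621.02.
Cost at Q* = (D/Q*)S + (Q*/2)H = √(2DSH) ≈ €3,396.99.
Cost at Q = 360: (36,000/360)×29.3 + (360/2)×5.47 = €2,930.00 + €984.60 = €3,914.60.
Excess = €3,914.60 − €3,396.99 = €517.61.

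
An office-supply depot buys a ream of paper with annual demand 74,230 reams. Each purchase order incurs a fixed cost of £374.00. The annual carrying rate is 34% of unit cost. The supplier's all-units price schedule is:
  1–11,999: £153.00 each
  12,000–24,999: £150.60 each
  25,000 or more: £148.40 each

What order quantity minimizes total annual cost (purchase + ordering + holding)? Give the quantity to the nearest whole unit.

Q* ≈ 1,033 reams

Holding cost per unit per year at price C is H = 0.34·C.
For each price level, check whether its EOQ is feasible; otherwise the best quantity at that price is the breakpoint.
EOQ at £153.00 = 1033.1 (feasible in tier 1): TC = 74,230×£153.00 + (74,230/1033.1)×374 + (1033.1/2)×0.34×£153.00 = £11,410,933.47.
EOQ at £150.60 = 1041.3 < 12000, so use break Q=12000: TC = 74,230×£150.60 + (74,230/12000.0)×374 + (12000.0/2)×0.34×£150.60 = £11,488,575.50.
EOQ at £148.40 = 1049.0 < 25000, so use break Q=25000: TC = 74,230×£148.40 + (74,230/25000.0)×374 + (25000.0/2)×0.34×£148.40 = £11,647,542.48.
Lowest total cost is £11,410,933.47 at Q = 1033.1.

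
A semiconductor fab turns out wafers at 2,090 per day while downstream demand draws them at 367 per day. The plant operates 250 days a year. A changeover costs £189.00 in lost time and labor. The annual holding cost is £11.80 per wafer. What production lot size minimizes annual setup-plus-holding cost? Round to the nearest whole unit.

Annual demand D = 367 × 250 = 91,750.
Production build-up factor (1 − d/p) = 1 − 367/2,090 = 0.8244.
Q* = √(2DS / (H(1 − d/p))) = √(2 × 91,750 × 189 / (11.8 × 0.8244)).
= √(34,681,500 / 9.7279) ≈ 1888.158.

Q* ≈ 1,888 wafers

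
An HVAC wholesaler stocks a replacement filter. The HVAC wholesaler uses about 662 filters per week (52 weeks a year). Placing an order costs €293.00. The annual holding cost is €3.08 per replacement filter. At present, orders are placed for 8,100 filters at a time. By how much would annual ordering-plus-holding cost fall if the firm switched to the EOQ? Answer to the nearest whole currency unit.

Annual demand D = 662 × 52 = 34,424.
EOQ = √(2DS/H) = √(2 × 34,424 × 293 / 3.08) ≈ 2559.20.
Cost at Q* = (D/Q*)S + (Q*/2)H = √(2DSH) ≈ €7,882.33.
Cost at Q = 8,100: (34,424/8,100)×293 + (8,100/2)×3.08 = €1,245.21 + €12,474.00 = €13,719.21.
Excess = €13,719.21 − €7,882.33 = €5,836.88.

Extra cost ≈ €5,837 per year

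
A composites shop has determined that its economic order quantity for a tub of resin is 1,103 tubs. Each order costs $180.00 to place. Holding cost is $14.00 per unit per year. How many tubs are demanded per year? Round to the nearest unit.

D ≈ 47,313 tubs per year

Squaring Q* = √(2DS/H) gives Q*² = 2DS/H.
From Q* = √(2DS/H): D = Q*²H / (2S) = 1,103² × 14 / (2 × 180) = 47312.572.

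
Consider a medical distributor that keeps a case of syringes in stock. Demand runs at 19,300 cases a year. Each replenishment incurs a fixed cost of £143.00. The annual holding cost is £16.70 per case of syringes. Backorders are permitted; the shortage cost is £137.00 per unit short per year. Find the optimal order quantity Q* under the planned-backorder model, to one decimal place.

Q* ≈ 608.9 cases

With planned backorders, Q* = √(2DS/H) · √((H+B)/B).
√(2DS/H) = √(2 × 19,300 × 143 / 16.7) = 574.915.
√((H+B)/B) = √((16.7+137)/137) = 1.0592.
Q* ≈ 608.948.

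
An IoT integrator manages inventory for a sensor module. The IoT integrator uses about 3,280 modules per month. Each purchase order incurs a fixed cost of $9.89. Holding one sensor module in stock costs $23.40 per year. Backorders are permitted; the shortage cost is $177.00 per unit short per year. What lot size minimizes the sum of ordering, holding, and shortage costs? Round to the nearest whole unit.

Q* ≈ 194 modules

Annual demand D = 3,280 × 12 = 39,360.
With planned backorders, Q* = √(2DS/H) · √((H+B)/B).
√(2DS/H) = √(2 × 39,360 × 9.89 / 23.4) = 182.403.
√((H+B)/B) = √((23.4+177)/177) = 1.0641.
Q* ≈ 194.086.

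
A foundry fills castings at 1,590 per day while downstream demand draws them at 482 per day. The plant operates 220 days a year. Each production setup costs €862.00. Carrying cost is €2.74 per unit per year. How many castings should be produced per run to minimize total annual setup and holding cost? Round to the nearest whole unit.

Q* ≈ 9,785 castings

Annual demand D = 482 × 220 = 106,040.
Production build-up factor (1 − d/p) = 1 − 482/1,590 = 0.6969.
Q* = √(2DS / (H(1 − d/p))) = √(2 × 106,040 × 862 / (2.74 × 0.6969)).
= √(182,812,960 / 1.9094) ≈ 9784.911.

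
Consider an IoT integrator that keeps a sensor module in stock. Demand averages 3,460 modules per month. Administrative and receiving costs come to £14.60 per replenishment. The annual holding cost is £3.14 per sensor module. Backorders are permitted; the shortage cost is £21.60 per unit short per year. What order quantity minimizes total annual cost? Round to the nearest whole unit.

Annual demand D = 3,460 × 12 = 41,520.
With planned backorders, Q* = √(2DS/H) · √((H+B)/B).
√(2DS/H) = √(2 × 41,520 × 14.6 / 3.14) = 621.377.
√((H+B)/B) = √((3.14+21.6)/21.6) = 1.0702.
Q* ≈ 665.010.

Q* ≈ 665 modules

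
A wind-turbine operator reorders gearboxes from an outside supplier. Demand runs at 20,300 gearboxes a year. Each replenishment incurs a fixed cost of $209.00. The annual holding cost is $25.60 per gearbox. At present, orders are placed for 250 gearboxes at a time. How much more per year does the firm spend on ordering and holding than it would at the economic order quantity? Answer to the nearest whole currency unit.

Extra cost ≈ $5,432 per year

EOQ = √(2DS/H) = √(2 × 20,300 × 209 / 25.6) ≈ 575.73.
Cost at Q* = (D/Q*)S + (Q*/2)H = √(2DSH) ≈ $14,738.60.
Cost at Q = 250: (20,300/250)×209 + (250/2)×25.6 = $16,970.80 + $3,200.00 = $20,170.80.
Excess = $20,170.80 − $14,738.60 = $5,432.20.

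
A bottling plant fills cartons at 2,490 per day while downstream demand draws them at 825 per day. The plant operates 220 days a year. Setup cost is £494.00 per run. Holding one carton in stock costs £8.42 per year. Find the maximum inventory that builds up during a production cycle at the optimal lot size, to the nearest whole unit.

Annual demand D = 825 × 220 = 181,500.
Production build-up factor (1 − d/p) = 1 − 825/2,490 = 0.6687.
Q* = √(2DS / (H(1 − d/p))) = √(2 × 181,500 × 494 / (8.42 × 0.6687)).
= √(179,322,000 / 5.6302) ≈ 5643.562.
Maximum inventory = Q*(1 − d/p) = 5643.562 × 0.6687 ≈ 3773.707.

I_max ≈ 3,774 cartons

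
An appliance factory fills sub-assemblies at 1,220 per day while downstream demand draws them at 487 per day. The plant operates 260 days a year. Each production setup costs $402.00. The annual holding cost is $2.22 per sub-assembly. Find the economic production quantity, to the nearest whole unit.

Annual demand D = 487 × 260 = 126,620.
Production build-up factor (1 − d/p) = 1 − 487/1,220 = 0.6008.
Q* = √(2DS / (H(1 − d/p))) = √(2 × 126,620 × 402 / (2.22 × 0.6008)).
= √(101,802,480 / 1.3338) ≈ 8736.362.

Q* ≈ 8,736 sub-assemblies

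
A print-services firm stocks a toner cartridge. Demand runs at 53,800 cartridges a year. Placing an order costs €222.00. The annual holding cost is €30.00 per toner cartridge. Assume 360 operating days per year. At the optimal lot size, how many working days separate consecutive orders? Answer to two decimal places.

Q* = √(2DS/H) = √(2 × 53,800 × 222 / 30) ≈ 892.32.
Cycle time = Q*/D × 360 = 892.32 / 53,800 × 360 ≈ 5.971 days.

T ≈ 5.97 days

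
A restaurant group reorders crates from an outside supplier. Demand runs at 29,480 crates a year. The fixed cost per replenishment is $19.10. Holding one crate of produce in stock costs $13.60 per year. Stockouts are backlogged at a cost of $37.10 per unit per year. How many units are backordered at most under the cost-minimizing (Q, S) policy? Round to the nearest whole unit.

S* ≈ 90 crates

With planned backorders, Q* = √(2DS/H) · √((H+B)/B).
√(2DS/H) = √(2 × 29,480 × 19.1 / 13.6) = 287.757.
√((H+B)/B) = √((13.6+37.1)/37.1) = 1.1690.
Q* ≈ 336.390.
S* = Q* · H/(H+B) = 336.390 × 13.6/50.7 ≈ 90.235.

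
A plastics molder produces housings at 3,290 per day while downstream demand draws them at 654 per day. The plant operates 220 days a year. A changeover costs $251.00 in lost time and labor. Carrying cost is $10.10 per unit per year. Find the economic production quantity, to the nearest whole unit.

Annual demand D = 654 × 220 = 143,880.
Production build-up factor (1 − d/p) = 1 − 654/3,290 = 0.8012.
Q* = √(2DS / (H(1 − d/p))) = √(2 × 143,880 × 251 / (10.1 × 0.8012)).
= √(72,227,760 / 8.0923) ≈ 2987.560.

Q* ≈ 2,988 housings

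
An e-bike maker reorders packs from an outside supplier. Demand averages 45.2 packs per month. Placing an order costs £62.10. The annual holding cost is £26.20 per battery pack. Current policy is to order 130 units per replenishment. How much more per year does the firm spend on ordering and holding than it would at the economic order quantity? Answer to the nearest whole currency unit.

Extra cost ≈ £634 per year

Annual demand D = 45.2 × 12 = 542.4.
EOQ = √(2DS/H) = √(2 × 542.4 × 62.1 / 26.2) ≈ 50.71.
Cost at Q* = (D/Q*)S + (Q*/2)H = √(2DSH) ≈ £1,328.53.
Cost at Q = 130: (542.4/130)×62.1 + (130/2)×26.2 = £259.10 + £1,703.00 = £1,962.10.
Excess = £1,962.10 − £1,328.53 = £633.57.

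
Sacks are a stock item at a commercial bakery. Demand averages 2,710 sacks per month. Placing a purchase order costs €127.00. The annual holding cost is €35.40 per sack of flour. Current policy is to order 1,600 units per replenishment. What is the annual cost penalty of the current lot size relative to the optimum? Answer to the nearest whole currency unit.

Annual demand D = 2,710 × 12 = 32,520.
EOQ = √(2DS/H) = √(2 × 32,520 × 127 / 35.4) ≈ 483.05.
Cost at Q* = (D/Q*)S + (Q*/2)H = √(2DSH) ≈ €17,099.91.
Cost at Q = 1,600: (32,520/1,600)×127 + (1,600/2)×35.4 = €2,581.28 + €28,320.00 = €30,901.28.
Excess = €30,901.28 − €17,099.91 = €13,801.37.

Extra cost ≈ €13,801 per year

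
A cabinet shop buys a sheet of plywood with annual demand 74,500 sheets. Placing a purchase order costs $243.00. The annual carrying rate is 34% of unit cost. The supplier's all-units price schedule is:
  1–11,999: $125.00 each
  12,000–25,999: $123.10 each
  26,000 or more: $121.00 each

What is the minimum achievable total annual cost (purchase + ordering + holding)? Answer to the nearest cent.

TC* ≈ $9,351,727.51

Holding cost per unit per year at price C is H = 0.34·C.
Candidates are each tier's EOQ (if it falls in that tier) and each price-break quantity.
EOQ at $125.00 = 923.0 (feasible in tier 1): TC = 74,500×$125.00 + (74,500/923.0)×243 + (923.0/2)×0.34×$125.00 = $9,351,727.51.
EOQ at $123.10 = 930.1 < 12000, so use break Q=12000: TC = 74,500×$123.10 + (74,500/12000.0)×243 + (12000.0/2)×0.34×$123.10 = $9,423,582.62.
EOQ at $121.00 = 938.1 < 26000, so use break Q=26000: TC = 74,500×$121.00 + (74,500/26000.0)×243 + (26000.0/2)×0.34×$121.00 = $9,550,016.29.
Lowest total cost among the candidates is at Q = 923.0.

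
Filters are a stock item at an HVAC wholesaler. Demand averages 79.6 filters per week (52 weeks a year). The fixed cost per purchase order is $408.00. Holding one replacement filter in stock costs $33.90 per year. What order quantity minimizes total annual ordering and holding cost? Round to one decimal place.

Annual demand D = 79.6 × 52 = 4,139.2.
EOQ = √(2DS / H) = √(2 × 4,139.2 × 408 / 33.9).
= √(3,377,587.2 / 33.9) = √99,633.8407 ≈ 315.648.

Q* ≈ 315.6 filters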